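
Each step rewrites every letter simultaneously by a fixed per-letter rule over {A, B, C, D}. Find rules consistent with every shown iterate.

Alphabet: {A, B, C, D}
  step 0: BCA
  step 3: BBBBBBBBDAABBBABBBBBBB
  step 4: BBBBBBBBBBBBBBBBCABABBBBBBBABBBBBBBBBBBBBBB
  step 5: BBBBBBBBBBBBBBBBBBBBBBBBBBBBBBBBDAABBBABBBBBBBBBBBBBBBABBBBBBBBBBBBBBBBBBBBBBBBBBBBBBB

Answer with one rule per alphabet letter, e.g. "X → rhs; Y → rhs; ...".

A->AB, B->BB, C->DA, D->C

  step 4 ⇒ step 5: BBBBBBBBBBBBBBBBCABABBBBBBBABBBBBBBBBBBBBBB ⇒ BB·BB·BB·BB·BB·BB·BB·BB·BB·BB·BB·BB·BB·BB·BB·BB·DA·AB·BB·AB·BB·BB·BB·BB·BB·BB·BB·AB·BB·BB·BB·BB·BB·BB·BB·BB·BB·BB·BB·BB·BB·BB·BB
    A ↦ AB
    B ↦ BB
    C ↦ DA
  step 3 ⇒ step 4: BBBBBBBBDAABBBABBBBBBB ⇒ BB·BB·BB·BB·BB·BB·BB·BB·C·AB·AB·BB·BB·BB·AB·BB·BB·BB·BB·BB·BB·BB
    D ↦ C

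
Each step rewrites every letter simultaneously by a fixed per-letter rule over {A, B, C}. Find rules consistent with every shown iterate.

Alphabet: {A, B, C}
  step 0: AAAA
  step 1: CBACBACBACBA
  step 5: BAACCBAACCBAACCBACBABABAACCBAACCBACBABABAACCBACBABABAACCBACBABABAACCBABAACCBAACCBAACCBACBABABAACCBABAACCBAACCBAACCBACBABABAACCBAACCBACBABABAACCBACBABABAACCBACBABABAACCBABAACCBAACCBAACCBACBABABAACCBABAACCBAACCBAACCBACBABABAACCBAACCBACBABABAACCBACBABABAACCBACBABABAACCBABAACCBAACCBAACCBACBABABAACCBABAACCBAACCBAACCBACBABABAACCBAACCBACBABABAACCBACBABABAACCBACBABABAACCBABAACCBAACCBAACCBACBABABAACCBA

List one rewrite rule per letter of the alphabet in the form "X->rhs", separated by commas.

A->CBA, B->AC, C->BA

  step 0 ⇒ step 1: AAAA ⇒ CBA·CBA·CBA·CBA
    A ↦ CBA
    B ↦ AC  (constrained at step 1)
    C ↦ BA  (constrained at step 1)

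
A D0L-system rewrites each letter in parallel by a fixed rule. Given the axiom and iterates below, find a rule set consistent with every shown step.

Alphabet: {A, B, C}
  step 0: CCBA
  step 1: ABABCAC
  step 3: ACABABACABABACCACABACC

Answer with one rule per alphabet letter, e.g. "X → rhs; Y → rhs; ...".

A->AC, B->C, C->AB

  step 0 ⇒ step 1: CCBA ⇒ AB·AB·C·AC
    A ↦ AC
    B ↦ C
    C ↦ AB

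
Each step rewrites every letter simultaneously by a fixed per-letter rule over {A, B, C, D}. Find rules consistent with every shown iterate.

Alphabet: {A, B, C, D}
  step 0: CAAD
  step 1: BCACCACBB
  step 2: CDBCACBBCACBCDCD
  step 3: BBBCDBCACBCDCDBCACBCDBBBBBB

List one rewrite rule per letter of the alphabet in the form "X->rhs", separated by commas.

  step 2 ⇒ step 3: CDBCACBBCACBCDCD ⇒ B·BB·CD·B·CAC·B·CD·CD·B·CAC·B·CD·B·BB·B·BB
    A ↦ CAC
    B ↦ CD
    C ↦ B
    D ↦ BB

A->CAC, B->CD, C->B, D->BB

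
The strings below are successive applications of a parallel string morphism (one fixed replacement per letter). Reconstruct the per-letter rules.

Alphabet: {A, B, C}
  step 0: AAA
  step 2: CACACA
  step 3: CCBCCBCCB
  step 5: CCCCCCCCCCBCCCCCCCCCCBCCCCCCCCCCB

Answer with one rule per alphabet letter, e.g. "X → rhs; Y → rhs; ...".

A->B, B->CA, C->CC

  step 2 ⇒ step 3: CACACA ⇒ CC·B·CC·B·CC·B
    A ↦ B
    C ↦ CC
    B ↦ CA  (constrained at step 3)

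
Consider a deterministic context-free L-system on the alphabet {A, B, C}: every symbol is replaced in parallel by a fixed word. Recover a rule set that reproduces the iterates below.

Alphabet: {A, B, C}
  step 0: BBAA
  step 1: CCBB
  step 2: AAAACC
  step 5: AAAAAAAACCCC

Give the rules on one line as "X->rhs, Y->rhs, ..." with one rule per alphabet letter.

  step 1 ⇒ step 2: CCBB ⇒ AA·AA·C·C
    B ↦ C
    C ↦ AA
  step 0 ⇒ step 1: BBAA ⇒ C·C·B·B
    A ↦ B

A->B, B->C, C->AA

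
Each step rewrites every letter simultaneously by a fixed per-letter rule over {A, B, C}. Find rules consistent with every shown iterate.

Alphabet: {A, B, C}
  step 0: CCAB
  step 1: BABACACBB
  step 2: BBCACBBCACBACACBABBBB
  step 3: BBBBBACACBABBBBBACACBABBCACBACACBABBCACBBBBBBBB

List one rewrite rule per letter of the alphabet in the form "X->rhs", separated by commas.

  step 2 ⇒ step 3: BBCACBBCACBACACBABBBB ⇒ BB·BB·BA·CAC·BA·BB·BB·BA·CAC·BA·BB·CAC·BA·CAC·BA·BB·CAC·BB·BB·BB·BB
    A ↦ CAC
    B ↦ BB
    C ↦ BA

A->CAC, B->BB, C->BA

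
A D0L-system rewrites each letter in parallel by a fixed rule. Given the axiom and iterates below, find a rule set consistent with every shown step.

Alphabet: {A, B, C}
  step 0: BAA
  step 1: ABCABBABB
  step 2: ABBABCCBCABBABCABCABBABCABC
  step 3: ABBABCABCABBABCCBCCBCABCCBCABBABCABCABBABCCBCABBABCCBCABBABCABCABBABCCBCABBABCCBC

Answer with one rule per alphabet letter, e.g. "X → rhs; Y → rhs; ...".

  step 2 ⇒ step 3: ABBABCCBCABBABCABCABBABCABC ⇒ ABB·ABC·ABC·ABB·ABC·CBC·CBC·ABC·CBC·ABB·ABC·ABC·ABB·ABC·CBC·ABB·ABC·CBC·ABB·ABC·ABC·ABB·ABC·CBC·ABB·ABC·CBC
    A ↦ ABB
    B ↦ ABC
    C ↦ CBC

A->ABB, B->ABC, C->CBC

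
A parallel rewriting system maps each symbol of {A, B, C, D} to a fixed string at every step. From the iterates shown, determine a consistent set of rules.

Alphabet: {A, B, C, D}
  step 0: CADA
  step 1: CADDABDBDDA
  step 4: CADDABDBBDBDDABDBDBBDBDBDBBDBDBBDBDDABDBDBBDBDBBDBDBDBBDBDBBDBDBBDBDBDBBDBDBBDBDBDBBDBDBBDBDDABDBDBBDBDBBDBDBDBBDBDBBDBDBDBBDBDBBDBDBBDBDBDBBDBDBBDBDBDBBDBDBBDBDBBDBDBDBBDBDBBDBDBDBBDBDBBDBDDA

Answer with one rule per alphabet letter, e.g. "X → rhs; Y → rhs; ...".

  step 0 ⇒ step 1: CADA ⇒ CA·DDA·BDB·DDA
    A ↦ DDA
    C ↦ CA
    D ↦ BDB
    B ↦ BD  (constrained at step 1)

A->DDA, B->BD, C->CA, D->BDB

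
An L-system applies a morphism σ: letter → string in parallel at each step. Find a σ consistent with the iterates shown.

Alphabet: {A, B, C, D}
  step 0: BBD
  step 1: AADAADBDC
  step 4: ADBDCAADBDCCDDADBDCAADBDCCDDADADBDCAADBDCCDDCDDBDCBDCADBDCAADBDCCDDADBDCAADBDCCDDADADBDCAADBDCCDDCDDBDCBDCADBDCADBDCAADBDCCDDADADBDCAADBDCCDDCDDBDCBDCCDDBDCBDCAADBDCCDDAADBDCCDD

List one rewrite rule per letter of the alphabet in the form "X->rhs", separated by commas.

  step 0 ⇒ step 1: BBD ⇒ AAD·AAD·BDC
    B ↦ AAD
    D ↦ BDC
    A ↦ AD  (constrained at step 1)
    C ↦ CDD  (constrained at step 1)

A->AD, B->AAD, C->CDD, D->BDC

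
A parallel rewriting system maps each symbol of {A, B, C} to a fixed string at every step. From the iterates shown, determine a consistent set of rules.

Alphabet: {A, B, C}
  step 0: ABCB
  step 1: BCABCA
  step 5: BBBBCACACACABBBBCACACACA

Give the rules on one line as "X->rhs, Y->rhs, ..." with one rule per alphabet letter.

  step 0 ⇒ step 1: ABCB ⇒ B·CA·B·CA
    A ↦ B
    B ↦ CA
    C ↦ B

A->B, B->CA, C->B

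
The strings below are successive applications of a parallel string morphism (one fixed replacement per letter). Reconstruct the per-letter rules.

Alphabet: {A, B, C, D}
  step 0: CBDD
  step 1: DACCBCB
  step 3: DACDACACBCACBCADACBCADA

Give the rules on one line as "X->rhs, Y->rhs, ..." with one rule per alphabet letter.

A->CA, B->C, C->DA, D->CB

  step 0 ⇒ step 1: CBDD ⇒ DA·C·CB·CB
    B ↦ C
    C ↦ DA
    D ↦ CB
    A ↦ CA  (constrained at step 1)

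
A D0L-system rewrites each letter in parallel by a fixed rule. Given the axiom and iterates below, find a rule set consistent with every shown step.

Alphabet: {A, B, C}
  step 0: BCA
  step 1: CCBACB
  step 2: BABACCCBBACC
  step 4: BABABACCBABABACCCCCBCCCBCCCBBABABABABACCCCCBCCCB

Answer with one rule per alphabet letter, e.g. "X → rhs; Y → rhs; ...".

A->CB, B->CC, C->BA

  step 1 ⇒ step 2: CCBACB ⇒ BA·BA·CC·CB·BA·CC
    A ↦ CB
    B ↦ CC
    C ↦ BA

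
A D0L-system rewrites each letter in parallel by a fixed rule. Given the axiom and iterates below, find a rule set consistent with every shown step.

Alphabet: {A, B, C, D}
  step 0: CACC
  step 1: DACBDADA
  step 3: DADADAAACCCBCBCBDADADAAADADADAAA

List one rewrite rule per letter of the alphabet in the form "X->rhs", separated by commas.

A->CB, B->AA, C->DA, D->CC

  step 0 ⇒ step 1: CACC ⇒ DA·CB·DA·DA
    A ↦ CB
    C ↦ DA
    B ↦ AA  (constrained at step 1)
    D ↦ CC  (constrained at step 1)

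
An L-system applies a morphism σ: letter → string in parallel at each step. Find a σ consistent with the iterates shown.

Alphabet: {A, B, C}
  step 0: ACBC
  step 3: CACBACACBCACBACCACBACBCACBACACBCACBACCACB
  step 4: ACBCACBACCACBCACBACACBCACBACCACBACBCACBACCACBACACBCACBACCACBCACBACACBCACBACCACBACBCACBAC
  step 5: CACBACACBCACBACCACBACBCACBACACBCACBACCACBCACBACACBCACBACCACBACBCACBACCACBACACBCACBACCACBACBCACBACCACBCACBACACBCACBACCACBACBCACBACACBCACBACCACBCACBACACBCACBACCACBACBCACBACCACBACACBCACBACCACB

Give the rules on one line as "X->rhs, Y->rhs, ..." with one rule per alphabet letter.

A->C, B->AC, C->ACB

  step 4 ⇒ step 5: ACBCACBACCACBCACBACACBCACBACCACBACBCACBACCACBACACBCACBACCACBCACBACACBCACBACCACBACBCACBAC ⇒ C·ACB·AC·ACB·C·ACB·AC·C·ACB·ACB·C·ACB·AC·ACB·C·ACB·AC·C·ACB·C·ACB·AC·ACB·C·ACB·AC·C·ACB·ACB·C·ACB·AC·C·ACB·AC·ACB·C·ACB·AC·C·ACB·ACB·C·ACB·AC·C·ACB·C·ACB·AC·ACB·C·ACB·AC·C·ACB·ACB·C·ACB·AC·ACB·C·ACB·AC·C·ACB·C·ACB·AC·ACB·C·ACB·AC·C·ACB·ACB·C·ACB·AC·C·ACB·AC·ACB·C·ACB·AC·C·ACB
    A ↦ C
    B ↦ AC
    C ↦ ACB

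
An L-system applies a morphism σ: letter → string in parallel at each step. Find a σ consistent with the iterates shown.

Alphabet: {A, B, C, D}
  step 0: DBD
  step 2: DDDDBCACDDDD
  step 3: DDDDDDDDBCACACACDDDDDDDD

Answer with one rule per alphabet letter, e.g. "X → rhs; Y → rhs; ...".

  step 2 ⇒ step 3: DDDDBCACDDDD ⇒ DD·DD·DD·DD·BC·AC·AC·AC·DD·DD·DD·DD
    A ↦ AC
    B ↦ BC
    C ↦ AC
    D ↦ DD

A->AC, B->BC, C->AC, D->DD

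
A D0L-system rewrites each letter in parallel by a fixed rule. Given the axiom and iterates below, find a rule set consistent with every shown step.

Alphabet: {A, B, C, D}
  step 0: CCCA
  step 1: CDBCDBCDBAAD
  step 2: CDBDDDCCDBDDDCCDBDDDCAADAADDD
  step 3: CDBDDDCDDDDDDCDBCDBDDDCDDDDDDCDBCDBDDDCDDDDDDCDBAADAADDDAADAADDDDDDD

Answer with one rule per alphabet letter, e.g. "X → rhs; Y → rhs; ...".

  step 2 ⇒ step 3: CDBDDDCCDBDDDCCDBDDDCAADAADDD ⇒ CDB·DD·DC·DD·DD·DD·CDB·CDB·DD·DC·DD·DD·DD·CDB·CDB·DD·DC·DD·DD·DD·CDB·AAD·AAD·DD·AAD·AAD·DD·DD·DD
    A ↦ AAD
    B ↦ DC
    C ↦ CDB
    D ↦ DD

A->AAD, B->DC, C->CDB, D->DD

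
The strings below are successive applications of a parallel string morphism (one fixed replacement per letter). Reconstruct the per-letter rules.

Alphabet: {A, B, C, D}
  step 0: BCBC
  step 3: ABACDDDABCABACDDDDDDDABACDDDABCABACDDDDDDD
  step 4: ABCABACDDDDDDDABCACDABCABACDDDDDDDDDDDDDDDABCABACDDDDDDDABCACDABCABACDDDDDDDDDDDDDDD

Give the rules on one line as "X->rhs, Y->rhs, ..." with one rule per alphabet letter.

A->AB, B->C, C->ACD, D->DD

  step 3 ⇒ step 4: ABACDDDABCABACDDDDDDDABACDDDABCABACDDDDDDD ⇒ AB·C·AB·ACD·DD·DD·DD·AB·C·ACD·AB·C·AB·ACD·DD·DD·DD·DD·DD·DD·DD·AB·C·AB·ACD·DD·DD·DD·AB·C·ACD·AB·C·AB·ACD·DD·DD·DD·DD·DD·DD·DD
    A ↦ AB
    B ↦ C
    C ↦ ACD
    D ↦ DD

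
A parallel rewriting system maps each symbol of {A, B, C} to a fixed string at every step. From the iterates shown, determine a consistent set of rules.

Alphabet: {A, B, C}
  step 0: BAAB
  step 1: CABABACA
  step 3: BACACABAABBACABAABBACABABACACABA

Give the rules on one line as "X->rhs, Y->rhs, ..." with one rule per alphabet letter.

A->BA, B->CA, C->AB

  step 0 ⇒ step 1: BAAB ⇒ CA·BA·BA·CA
    A ↦ BA
    B ↦ CA
    C ↦ AB  (constrained at step 1)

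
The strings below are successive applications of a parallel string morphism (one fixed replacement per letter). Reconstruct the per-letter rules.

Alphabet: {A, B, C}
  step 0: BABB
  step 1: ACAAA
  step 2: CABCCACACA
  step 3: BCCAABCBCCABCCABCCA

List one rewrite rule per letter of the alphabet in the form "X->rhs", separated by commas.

  step 2 ⇒ step 3: CABCCACACA ⇒ BC·CA·A·BC·BC·CA·BC·CA·BC·CA
    A ↦ CA
    B ↦ A
    C ↦ BC

A->CA, B->A, C->BC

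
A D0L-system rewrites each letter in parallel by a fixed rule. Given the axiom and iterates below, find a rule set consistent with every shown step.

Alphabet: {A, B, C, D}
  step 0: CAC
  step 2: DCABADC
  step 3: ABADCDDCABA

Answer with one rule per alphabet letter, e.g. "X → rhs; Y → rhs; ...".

A->DC, B->D, C->A, D->AB

  step 2 ⇒ step 3: DCABADC ⇒ AB·A·DC·D·DC·AB·A
    A ↦ DC
    B ↦ D
    C ↦ A
    D ↦ AB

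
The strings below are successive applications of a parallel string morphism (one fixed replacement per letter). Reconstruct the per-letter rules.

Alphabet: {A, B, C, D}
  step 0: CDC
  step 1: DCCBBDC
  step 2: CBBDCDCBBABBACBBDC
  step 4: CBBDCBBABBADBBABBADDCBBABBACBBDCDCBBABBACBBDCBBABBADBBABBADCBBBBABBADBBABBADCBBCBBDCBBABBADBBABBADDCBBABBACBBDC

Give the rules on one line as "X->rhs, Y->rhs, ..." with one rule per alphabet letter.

  step 1 ⇒ step 2: DCCBBDC ⇒ CBB·DC·DC·BBA·BBA·CBB·DC
    B ↦ BBA
    C ↦ DC
    D ↦ CBB
    A ↦ D  (constrained at step 2)

A->D, B->BBA, C->DC, D->CBB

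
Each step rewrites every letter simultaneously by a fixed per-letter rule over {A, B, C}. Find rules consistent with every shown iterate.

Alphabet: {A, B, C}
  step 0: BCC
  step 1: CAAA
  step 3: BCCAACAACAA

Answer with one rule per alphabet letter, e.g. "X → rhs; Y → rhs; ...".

  step 0 ⇒ step 1: BCC ⇒ CA·A·A
    B ↦ CA
    C ↦ A
    A ↦ BC  (constrained at step 1)

A->BC, B->CA, C->A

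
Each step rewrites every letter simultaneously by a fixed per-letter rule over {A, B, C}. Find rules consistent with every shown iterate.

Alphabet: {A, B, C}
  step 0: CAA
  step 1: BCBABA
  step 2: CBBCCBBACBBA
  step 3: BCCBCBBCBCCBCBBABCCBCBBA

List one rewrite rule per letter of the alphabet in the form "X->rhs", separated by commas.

A->BA, B->CB, C->BC

  step 2 ⇒ step 3: CBBCCBBACBBA ⇒ BC·CB·CB·BC·BC·CB·CB·BA·BC·CB·CB·BA
    A ↦ BA
    B ↦ CB
    C ↦ BC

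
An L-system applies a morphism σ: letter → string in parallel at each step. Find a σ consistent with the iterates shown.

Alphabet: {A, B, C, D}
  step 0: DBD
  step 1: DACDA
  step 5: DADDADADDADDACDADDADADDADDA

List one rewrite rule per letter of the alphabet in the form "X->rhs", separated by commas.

  step 0 ⇒ step 1: DBD ⇒ DA·C·DA
    B ↦ C
    D ↦ DA
    A ↦ D  (constrained at step 1)
    C ↦ B  (constrained at step 1)

A->D, B->C, C->B, D->DA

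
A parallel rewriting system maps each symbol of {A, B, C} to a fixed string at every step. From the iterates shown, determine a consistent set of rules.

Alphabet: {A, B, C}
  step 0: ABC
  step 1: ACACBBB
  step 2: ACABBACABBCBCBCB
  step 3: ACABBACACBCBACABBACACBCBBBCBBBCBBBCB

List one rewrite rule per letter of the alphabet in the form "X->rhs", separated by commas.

A->ACA, B->CB, C->BB

  step 2 ⇒ step 3: ACABBACABBCBCBCB ⇒ ACA·BB·ACA·CB·CB·ACA·BB·ACA·CB·CB·BB·CB·BB·CB·BB·CB
    A ↦ ACA
    B ↦ CB
    C ↦ BB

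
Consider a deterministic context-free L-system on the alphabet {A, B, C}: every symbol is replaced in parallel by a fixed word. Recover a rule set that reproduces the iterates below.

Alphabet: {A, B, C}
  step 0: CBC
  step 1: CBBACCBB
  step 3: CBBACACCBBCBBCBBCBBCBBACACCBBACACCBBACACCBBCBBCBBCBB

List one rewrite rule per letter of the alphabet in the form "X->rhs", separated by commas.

  step 0 ⇒ step 1: CBC ⇒ CBB·AC·CBB
    B ↦ AC
    C ↦ CBB
    A ↦ CBB  (constrained at step 1)

A->CBB, B->AC, C->CBB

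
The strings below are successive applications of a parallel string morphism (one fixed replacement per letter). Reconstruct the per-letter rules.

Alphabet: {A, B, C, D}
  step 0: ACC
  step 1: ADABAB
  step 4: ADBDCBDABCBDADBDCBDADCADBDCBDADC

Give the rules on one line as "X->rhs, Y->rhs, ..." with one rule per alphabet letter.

  step 0 ⇒ step 1: ACC ⇒ AD·AB·AB
    A ↦ AD
    C ↦ AB
    B ↦ C  (constrained at step 1)
    D ↦ BD  (constrained at step 1)

A->AD, B->C, C->AB, D->BD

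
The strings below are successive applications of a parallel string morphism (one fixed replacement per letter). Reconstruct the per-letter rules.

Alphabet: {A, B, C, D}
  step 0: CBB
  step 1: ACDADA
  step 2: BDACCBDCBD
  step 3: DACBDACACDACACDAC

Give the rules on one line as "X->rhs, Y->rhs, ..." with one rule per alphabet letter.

A->BD, B->DA, C->AC, D->C

  step 2 ⇒ step 3: BDACCBDCBD ⇒ DA·C·BD·AC·AC·DA·C·AC·DA·C
    A ↦ BD
    B ↦ DA
    C ↦ AC
    D ↦ C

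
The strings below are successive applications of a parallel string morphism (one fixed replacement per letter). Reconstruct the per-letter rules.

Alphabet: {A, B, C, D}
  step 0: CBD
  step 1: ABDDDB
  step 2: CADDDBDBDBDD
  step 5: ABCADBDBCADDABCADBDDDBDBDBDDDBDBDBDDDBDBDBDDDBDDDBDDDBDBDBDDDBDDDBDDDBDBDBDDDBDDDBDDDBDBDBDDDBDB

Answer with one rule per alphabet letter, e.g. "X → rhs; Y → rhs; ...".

A->CA, B->DD, C->AB, D->DB

  step 1 ⇒ step 2: ABDDDB ⇒ CA·DD·DB·DB·DB·DD
    A ↦ CA
    B ↦ DD
    D ↦ DB
  step 0 ⇒ step 1: CBD ⇒ AB·DD·DB
    C ↦ AB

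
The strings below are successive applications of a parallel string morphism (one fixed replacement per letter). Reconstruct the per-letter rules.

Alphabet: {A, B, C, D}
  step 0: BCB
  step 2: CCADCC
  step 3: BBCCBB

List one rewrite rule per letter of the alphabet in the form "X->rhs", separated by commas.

A->C, B->AD, C->B, D->C

  step 2 ⇒ step 3: CCADCC ⇒ B·B·C·C·B·B
    A ↦ C
    C ↦ B
    D ↦ C
    B ↦ AD  (constrained at step 0)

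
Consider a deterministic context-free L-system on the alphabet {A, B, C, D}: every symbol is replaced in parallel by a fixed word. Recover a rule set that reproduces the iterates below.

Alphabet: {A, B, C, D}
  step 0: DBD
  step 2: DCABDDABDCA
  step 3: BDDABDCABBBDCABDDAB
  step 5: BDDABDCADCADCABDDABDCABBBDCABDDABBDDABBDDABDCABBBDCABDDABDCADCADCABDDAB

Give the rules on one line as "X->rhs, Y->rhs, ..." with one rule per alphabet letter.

A->B, B->DCA, C->DDA, D->B

  step 2 ⇒ step 3: DCABDDABDCA ⇒ B·DDA·B·DCA·B·B·B·DCA·B·DDA·B
    A ↦ B
    B ↦ DCA
    C ↦ DDA
    D ↦ B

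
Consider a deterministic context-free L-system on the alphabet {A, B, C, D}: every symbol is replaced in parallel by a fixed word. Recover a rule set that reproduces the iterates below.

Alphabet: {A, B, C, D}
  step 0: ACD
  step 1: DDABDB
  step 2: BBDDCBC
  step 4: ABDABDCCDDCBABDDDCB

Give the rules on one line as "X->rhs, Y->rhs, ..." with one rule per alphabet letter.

A->DD, B->C, C->ABD, D->B

  step 1 ⇒ step 2: DDABDB ⇒ B·B·DD·C·B·C
    A ↦ DD
    B ↦ C
    D ↦ B
  step 0 ⇒ step 1: ACD ⇒ DD·ABD·B
    C ↦ ABD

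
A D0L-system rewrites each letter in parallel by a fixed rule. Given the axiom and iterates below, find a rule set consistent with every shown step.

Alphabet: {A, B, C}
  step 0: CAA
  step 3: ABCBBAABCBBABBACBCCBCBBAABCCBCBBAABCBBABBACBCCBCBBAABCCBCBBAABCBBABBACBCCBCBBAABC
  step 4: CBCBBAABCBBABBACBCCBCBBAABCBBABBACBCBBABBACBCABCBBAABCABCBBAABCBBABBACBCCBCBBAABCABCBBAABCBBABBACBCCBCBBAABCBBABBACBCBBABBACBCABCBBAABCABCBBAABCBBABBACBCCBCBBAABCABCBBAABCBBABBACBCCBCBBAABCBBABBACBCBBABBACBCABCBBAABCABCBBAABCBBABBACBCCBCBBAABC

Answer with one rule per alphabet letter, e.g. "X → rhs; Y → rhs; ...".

  step 3 ⇒ step 4: ABCBBAABCBBABBACBCCBCBBAABCCBCBBAABCBBABBACBCCBCBBAABCCBCBBAABCBBABBACBCCBCBBAABC ⇒ CBC·BBA·ABC·BBA·BBA·CBC·CBC·BBA·ABC·BBA·BBA·CBC·BBA·BBA·CBC·ABC·BBA·ABC·ABC·BBA·ABC·BBA·BBA·CBC·CBC·BBA·ABC·ABC·BBA·ABC·BBA·BBA·CBC·CBC·BBA·ABC·BBA·BBA·CBC·BBA·BBA·CBC·ABC·BBA·ABC·ABC·BBA·ABC·BBA·BBA·CBC·CBC·BBA·ABC·ABC·BBA·ABC·BBA·BBA·CBC·CBC·BBA·ABC·BBA·BBA·CBC·BBA·BBA·CBC·ABC·BBA·ABC·ABC·BBA·ABC·BBA·BBA·CBC·CBC·BBA·ABC
    A ↦ CBC
    B ↦ BBA
    C ↦ ABC

A->CBC, B->BBA, C->ABC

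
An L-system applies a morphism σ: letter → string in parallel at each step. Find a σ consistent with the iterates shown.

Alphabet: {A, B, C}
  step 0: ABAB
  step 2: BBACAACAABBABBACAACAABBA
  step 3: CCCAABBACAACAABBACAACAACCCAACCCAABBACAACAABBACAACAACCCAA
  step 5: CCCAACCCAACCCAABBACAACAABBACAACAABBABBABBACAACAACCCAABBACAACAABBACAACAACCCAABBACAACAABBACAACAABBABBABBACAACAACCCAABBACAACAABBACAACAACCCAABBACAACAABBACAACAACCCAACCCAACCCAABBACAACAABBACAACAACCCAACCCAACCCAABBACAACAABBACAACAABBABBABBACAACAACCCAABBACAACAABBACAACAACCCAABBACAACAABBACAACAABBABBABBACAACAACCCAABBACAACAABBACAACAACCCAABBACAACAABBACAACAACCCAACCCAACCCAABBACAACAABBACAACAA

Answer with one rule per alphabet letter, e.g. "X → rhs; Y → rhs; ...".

A->CAA, B->C, C->BBA

  step 2 ⇒ step 3: BBACAACAABBABBACAACAABBA ⇒ C·C·CAA·BBA·CAA·CAA·BBA·CAA·CAA·C·C·CAA·C·C·CAA·BBA·CAA·CAA·BBA·CAA·CAA·C·C·CAA
    A ↦ CAA
    B ↦ C
    C ↦ BBA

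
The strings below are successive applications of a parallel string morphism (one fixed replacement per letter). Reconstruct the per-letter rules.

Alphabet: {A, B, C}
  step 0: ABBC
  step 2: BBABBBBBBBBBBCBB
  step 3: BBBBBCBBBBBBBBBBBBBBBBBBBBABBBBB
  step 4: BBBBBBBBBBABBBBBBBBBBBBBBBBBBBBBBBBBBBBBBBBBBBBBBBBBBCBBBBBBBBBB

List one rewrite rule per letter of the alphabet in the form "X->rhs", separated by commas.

  step 3 ⇒ step 4: BBBBBCBBBBBBBBBBBBBBBBBBBBABBBBB ⇒ BB·BB·BB·BB·BB·AB·BB·BB·BB·BB·BB·BB·BB·BB·BB·BB·BB·BB·BB·BB·BB·BB·BB·BB·BB·BB·BC·BB·BB·BB·BB·BB
    A ↦ BC
    B ↦ BB
    C ↦ AB

A->BC, B->BB, C->AB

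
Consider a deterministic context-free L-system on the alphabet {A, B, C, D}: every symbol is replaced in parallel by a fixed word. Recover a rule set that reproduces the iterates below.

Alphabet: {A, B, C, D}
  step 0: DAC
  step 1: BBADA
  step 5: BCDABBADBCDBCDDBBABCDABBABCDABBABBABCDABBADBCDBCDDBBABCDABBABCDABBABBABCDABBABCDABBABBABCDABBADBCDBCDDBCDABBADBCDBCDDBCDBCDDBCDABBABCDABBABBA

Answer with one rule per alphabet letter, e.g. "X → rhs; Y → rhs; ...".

A->D, B->BCD, C->A, D->BBA

  step 0 ⇒ step 1: DAC ⇒ BBA·D·A
    A ↦ D
    C ↦ A
    D ↦ BBA
    B ↦ BCD  (constrained at step 1)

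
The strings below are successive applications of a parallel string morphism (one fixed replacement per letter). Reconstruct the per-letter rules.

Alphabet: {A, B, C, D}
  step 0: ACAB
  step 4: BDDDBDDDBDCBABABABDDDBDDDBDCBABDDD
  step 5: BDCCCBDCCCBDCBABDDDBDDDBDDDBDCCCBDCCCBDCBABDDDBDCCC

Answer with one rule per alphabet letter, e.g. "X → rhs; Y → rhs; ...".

  step 4 ⇒ step 5: BDDDBDDDBDCBABABABDDDBDDDBDCBABDDD ⇒ BD·C·C·C·BD·C·C·C·BD·C·BA·BD·DD·BD·DD·BD·DD·BD·C·C·C·BD·C·C·C·BD·C·BA·BD·DD·BD·C·C·C
    A ↦ DD
    B ↦ BD
    C ↦ BA
    D ↦ C

A->DD, B->BD, C->BA, D->C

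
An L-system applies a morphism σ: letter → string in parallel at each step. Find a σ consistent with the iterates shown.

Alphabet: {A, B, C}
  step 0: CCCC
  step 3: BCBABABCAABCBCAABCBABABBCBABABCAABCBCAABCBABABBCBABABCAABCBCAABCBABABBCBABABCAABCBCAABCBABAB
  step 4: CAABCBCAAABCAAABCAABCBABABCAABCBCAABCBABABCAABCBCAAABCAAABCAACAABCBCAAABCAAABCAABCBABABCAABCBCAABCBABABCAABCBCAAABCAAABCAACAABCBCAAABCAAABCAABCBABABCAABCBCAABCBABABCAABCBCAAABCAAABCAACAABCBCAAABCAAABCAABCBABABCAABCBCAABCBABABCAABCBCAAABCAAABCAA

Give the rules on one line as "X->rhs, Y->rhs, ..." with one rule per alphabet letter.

  step 3 ⇒ step 4: BCBABABCAABCBCAABCBABABBCBABABCAABCBCAABCBABABBCBABABCAABCBCAABCBABABBCBABABCAABCBCAABCBABAB ⇒ CAA·BCB·CAA·AB·CAA·AB·CAA·BCB·AB·AB·CAA·BCB·CAA·BCB·AB·AB·CAA·BCB·CAA·AB·CAA·AB·CAA·CAA·BCB·CAA·AB·CAA·AB·CAA·BCB·AB·AB·CAA·BCB·CAA·BCB·AB·AB·CAA·BCB·CAA·AB·CAA·AB·CAA·CAA·BCB·CAA·AB·CAA·AB·CAA·BCB·AB·AB·CAA·BCB·CAA·BCB·AB·AB·CAA·BCB·CAA·AB·CAA·AB·CAA·CAA·BCB·CAA·AB·CAA·AB·CAA·BCB·AB·AB·CAA·BCB·CAA·BCB·AB·AB·CAA·BCB·CAA·AB·CAA·AB·CAA
    A ↦ AB
    B ↦ CAA
    C ↦ BCB

A->AB, B->CAA, C->BCB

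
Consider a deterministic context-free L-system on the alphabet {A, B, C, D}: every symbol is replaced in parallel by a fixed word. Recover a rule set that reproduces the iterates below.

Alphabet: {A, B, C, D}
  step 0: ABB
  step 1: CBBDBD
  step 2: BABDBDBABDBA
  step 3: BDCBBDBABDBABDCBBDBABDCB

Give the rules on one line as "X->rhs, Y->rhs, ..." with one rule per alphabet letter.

  step 2 ⇒ step 3: BABDBDBABDBA ⇒ BD·CB·BD·BA·BD·BA·BD·CB·BD·BA·BD·CB
    A ↦ CB
    B ↦ BD
    D ↦ BA
  step 1 ⇒ step 2: CBBDBD ⇒ BA·BD·BD·BA·BD·BA
    C ↦ BA

A->CB, B->BD, C->BA, D->BA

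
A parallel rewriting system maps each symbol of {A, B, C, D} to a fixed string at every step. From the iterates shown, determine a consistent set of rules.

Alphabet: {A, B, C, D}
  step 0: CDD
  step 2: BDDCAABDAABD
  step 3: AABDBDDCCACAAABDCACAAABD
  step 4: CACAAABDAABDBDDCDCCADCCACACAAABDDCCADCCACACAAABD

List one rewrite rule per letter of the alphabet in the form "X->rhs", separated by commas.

  step 3 ⇒ step 4: AABDBDDCCACAAABDCACAAABD ⇒ CA·CA·AA·BD·AA·BD·BD·DC·DC·CA·DC·CA·CA·CA·AA·BD·DC·CA·DC·CA·CA·CA·AA·BD
    A ↦ CA
    B ↦ AA
    C ↦ DC
    D ↦ BD

A->CA, B->AA, C->DC, D->BD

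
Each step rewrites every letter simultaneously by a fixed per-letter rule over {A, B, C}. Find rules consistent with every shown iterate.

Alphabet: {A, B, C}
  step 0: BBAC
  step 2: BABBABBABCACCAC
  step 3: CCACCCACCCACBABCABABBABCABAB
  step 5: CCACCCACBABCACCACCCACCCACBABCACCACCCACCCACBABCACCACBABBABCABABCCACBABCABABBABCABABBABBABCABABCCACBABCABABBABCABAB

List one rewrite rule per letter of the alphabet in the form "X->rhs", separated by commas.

A->CA, B->C, C->BAB

  step 2 ⇒ step 3: BABBABBABCACCAC ⇒ C·CA·C·C·CA·C·C·CA·C·BAB·CA·BAB·BAB·CA·BAB
    A ↦ CA
    B ↦ C
    C ↦ BAB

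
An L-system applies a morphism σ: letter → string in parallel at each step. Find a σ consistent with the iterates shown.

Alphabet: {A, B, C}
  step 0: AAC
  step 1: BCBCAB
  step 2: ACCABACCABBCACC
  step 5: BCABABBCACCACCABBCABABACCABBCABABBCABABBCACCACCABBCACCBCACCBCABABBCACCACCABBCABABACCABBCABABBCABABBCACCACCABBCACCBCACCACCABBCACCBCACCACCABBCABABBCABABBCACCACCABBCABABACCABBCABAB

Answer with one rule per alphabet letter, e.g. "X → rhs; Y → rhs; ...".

A->BC, B->ACC, C->AB

  step 1 ⇒ step 2: BCBCAB ⇒ ACC·AB·ACC·AB·BC·ACC
    A ↦ BC
    B ↦ ACC
    C ↦ AB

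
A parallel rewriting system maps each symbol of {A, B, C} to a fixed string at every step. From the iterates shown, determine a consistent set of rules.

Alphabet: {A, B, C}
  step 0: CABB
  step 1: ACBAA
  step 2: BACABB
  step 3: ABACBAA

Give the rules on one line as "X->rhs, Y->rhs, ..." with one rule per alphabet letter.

A->B, B->A, C->AC

  step 2 ⇒ step 3: BACABB ⇒ A·B·AC·B·A·A
    A ↦ B
    B ↦ A
    C ↦ AC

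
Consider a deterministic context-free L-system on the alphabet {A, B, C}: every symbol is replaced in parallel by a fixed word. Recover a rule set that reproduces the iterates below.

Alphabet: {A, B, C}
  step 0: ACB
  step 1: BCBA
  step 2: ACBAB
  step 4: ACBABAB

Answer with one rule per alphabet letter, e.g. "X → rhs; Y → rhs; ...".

A->B, B->A, C->CB

  step 1 ⇒ step 2: BCBA ⇒ A·CB·A·B
    A ↦ B
    B ↦ A
    C ↦ CB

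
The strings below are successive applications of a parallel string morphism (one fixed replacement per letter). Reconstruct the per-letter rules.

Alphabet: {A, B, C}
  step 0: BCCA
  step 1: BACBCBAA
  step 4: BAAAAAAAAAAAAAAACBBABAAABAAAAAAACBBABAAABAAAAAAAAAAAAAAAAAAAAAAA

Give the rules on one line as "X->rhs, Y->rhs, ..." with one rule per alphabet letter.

  step 0 ⇒ step 1: BCCA ⇒ BA·CB·CB·AA
    A ↦ AA
    B ↦ BA
    C ↦ CB

A->AA, B->BA, C->CB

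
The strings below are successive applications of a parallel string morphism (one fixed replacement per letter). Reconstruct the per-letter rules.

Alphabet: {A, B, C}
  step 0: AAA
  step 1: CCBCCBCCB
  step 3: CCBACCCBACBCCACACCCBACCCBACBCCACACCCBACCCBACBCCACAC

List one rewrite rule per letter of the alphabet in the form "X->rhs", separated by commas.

  step 0 ⇒ step 1: AAA ⇒ CCB·CCB·CCB
    A ↦ CCB
    B ↦ BCC  (constrained at step 1)
    C ↦ AC  (constrained at step 1)

A->CCB, B->BCC, C->AC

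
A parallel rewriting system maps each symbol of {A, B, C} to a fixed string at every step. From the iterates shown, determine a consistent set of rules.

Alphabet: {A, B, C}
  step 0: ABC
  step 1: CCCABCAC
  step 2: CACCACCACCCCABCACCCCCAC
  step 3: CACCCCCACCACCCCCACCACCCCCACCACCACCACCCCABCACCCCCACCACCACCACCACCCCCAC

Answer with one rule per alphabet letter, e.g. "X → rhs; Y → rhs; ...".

A->CCC, B->AB, C->CAC

  step 2 ⇒ step 3: CACCACCACCCCABCACCCCCAC ⇒ CAC·CCC·CAC·CAC·CCC·CAC·CAC·CCC·CAC·CAC·CAC·CAC·CCC·AB·CAC·CCC·CAC·CAC·CAC·CAC·CAC·CCC·CAC
    A ↦ CCC
    B ↦ AB
    C ↦ CAC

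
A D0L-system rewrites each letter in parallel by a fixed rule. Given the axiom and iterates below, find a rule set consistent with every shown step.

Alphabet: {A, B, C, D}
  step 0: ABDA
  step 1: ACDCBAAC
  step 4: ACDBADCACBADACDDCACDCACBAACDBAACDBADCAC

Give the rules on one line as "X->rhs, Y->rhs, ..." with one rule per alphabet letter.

A->AC, B->DC, C->D, D->BA

  step 0 ⇒ step 1: ABDA ⇒ AC·DC·BA·AC
    A ↦ AC
    B ↦ DC
    D ↦ BA
    C ↦ D  (constrained at step 1)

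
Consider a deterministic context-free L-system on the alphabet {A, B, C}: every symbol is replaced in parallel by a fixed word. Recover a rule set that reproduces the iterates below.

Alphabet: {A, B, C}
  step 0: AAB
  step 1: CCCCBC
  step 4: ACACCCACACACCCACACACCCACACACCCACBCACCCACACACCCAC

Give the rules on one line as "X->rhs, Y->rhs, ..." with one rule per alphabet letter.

  step 0 ⇒ step 1: AAB ⇒ CC·CC·BC
    A ↦ CC
    B ↦ BC
    C ↦ AC  (constrained at step 1)

A->CC, B->BC, C->AC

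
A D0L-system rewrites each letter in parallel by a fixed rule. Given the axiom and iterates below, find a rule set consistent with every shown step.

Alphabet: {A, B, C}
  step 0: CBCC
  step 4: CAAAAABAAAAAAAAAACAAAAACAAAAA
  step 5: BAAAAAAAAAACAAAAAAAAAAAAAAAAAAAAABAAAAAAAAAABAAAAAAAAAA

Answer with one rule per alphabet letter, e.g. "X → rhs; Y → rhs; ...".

  step 4 ⇒ step 5: CAAAAABAAAAAAAAAACAAAAACAAAAA ⇒ B·AA·AA·AA·AA·AA·CA·AA·AA·AA·AA·AA·AA·AA·AA·AA·AA·B·AA·AA·AA·AA·AA·B·AA·AA·AA·AA·AA
    A ↦ AA
    B ↦ CA
    C ↦ B

A->AA, B->CA, C->B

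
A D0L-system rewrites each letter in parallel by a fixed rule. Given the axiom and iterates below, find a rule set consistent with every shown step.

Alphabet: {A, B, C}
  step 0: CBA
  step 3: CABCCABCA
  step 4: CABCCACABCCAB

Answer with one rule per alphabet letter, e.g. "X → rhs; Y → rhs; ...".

  step 3 ⇒ step 4: CABCCABCA ⇒ CA·B·C·CA·CA·B·C·CA·B
    A ↦ B
    B ↦ C
    C ↦ CA

A->B, B->C, C->CA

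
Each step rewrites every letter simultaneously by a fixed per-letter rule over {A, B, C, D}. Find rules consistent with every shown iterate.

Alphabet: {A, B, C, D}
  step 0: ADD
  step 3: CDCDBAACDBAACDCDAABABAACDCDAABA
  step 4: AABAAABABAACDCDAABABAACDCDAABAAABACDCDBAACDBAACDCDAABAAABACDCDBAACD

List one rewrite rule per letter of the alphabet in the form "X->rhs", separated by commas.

A->CD, B->BAA, C->AA, D->BA

  step 3 ⇒ step 4: CDCDBAACDBAACDCDAABABAACDCDAABA ⇒ AA·BA·AA·BA·BAA·CD·CD·AA·BA·BAA·CD·CD·AA·BA·AA·BA·CD·CD·BAA·CD·BAA·CD·CD·AA·BA·AA·BA·CD·CD·BAA·CD
    A ↦ CD
    B ↦ BAA
    C ↦ AA
    D ↦ BA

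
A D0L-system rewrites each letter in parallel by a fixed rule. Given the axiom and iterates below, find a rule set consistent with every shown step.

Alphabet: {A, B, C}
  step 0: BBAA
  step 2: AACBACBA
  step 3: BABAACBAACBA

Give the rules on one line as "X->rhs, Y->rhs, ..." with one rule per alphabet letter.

A->BA, B->C, C->A

  step 2 ⇒ step 3: AACBACBA ⇒ BA·BA·A·C·BA·A·C·BA
    A ↦ BA
    B ↦ C
    C ↦ A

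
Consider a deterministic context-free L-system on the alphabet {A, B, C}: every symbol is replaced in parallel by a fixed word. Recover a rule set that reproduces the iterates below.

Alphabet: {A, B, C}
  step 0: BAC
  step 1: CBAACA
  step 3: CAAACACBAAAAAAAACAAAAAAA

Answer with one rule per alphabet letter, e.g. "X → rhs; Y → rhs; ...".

  step 0 ⇒ step 1: BAC ⇒ CB·AA·CA
    A ↦ AA
    B ↦ CB
    C ↦ CA

A->AA, B->CB, C->CA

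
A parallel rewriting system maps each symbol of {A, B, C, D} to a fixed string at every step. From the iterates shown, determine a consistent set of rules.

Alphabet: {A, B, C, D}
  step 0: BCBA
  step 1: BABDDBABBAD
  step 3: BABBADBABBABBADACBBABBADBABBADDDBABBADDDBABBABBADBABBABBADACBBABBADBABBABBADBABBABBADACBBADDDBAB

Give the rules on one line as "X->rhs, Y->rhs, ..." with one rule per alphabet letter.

A->BAD, B->BAB, C->DD, D->ACB

  step 0 ⇒ step 1: BCBA ⇒ BAB·DD·BAB·BAD
    A ↦ BAD
    B ↦ BAB
    C ↦ DD
    D ↦ ACB  (constrained at step 1)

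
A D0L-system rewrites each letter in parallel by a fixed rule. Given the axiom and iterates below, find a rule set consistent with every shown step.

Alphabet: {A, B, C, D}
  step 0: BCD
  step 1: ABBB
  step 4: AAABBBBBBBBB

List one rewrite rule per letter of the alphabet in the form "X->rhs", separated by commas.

  step 0 ⇒ step 1: BCD ⇒ A·BB·B
    B ↦ A
    C ↦ BB
    D ↦ B
    A ↦ CD  (constrained at step 1)

A->CD, B->A, C->BB, D->B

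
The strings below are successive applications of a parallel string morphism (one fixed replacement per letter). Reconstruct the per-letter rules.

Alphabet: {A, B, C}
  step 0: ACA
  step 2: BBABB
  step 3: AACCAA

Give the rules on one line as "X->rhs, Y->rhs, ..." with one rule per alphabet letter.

A->CC, B->A, C->B

  step 2 ⇒ step 3: BBABB ⇒ A·A·CC·A·A
    A ↦ CC
    B ↦ A
    C ↦ B  (constrained at step 0)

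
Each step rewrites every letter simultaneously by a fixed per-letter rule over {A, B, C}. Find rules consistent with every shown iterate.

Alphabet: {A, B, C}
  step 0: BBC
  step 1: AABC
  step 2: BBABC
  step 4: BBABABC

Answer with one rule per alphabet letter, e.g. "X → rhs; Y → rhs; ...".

A->B, B->A, C->BC

  step 1 ⇒ step 2: AABC ⇒ B·B·A·BC
    A ↦ B
    B ↦ A
    C ↦ BC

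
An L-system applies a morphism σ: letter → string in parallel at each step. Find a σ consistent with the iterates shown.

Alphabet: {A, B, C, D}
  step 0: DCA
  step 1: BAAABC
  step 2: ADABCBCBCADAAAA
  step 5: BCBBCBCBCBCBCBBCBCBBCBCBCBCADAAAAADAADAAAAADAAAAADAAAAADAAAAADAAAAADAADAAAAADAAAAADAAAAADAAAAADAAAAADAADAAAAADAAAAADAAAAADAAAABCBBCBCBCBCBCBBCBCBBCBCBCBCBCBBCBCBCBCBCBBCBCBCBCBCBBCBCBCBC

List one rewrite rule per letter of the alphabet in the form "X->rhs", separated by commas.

A->BC, B->ADA, C->AAA, D->B

  step 1 ⇒ step 2: BAAABC ⇒ ADA·BC·BC·BC·ADA·AAA
    A ↦ BC
    B ↦ ADA
    C ↦ AAA
  step 0 ⇒ step 1: DCA ⇒ B·AAA·BC
    D ↦ B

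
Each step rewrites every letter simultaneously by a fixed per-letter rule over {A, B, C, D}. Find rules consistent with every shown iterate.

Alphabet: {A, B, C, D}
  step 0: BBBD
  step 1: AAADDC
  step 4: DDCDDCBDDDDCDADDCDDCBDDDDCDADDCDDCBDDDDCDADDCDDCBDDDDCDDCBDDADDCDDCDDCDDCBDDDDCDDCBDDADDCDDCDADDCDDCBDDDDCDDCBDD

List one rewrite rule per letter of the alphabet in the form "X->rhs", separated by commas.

  step 0 ⇒ step 1: BBBD ⇒ A·A·A·DDC
    B ↦ A
    D ↦ DDC
    A ↦ DA  (constrained at step 1)
    C ↦ BDD  (constrained at step 1)

A->DA, B->A, C->BDD, D->DDC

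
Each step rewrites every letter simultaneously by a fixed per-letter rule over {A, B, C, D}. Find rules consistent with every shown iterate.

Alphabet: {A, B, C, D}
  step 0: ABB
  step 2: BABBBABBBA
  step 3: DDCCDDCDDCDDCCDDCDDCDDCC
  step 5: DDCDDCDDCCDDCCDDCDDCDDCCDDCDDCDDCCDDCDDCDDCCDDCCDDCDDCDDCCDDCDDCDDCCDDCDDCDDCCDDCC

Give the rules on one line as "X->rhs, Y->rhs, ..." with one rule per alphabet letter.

A->C, B->DDC, C->BA, D->B

  step 2 ⇒ step 3: BABBBABBBA ⇒ DDC·C·DDC·DDC·DDC·C·DDC·DDC·DDC·C
    A ↦ C
    B ↦ DDC
    C ↦ BA  (constrained at step 3)
    D ↦ B  (constrained at step 3)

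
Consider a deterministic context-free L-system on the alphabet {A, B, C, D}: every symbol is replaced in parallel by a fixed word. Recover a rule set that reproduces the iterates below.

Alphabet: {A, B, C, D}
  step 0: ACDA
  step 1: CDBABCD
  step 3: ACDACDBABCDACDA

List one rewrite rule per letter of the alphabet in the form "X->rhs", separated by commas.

A->CD, B->A, C->B, D->AB

  step 0 ⇒ step 1: ACDA ⇒ CD·B·AB·CD
    A ↦ CD
    C ↦ B
    D ↦ AB
    B ↦ A  (constrained at step 1)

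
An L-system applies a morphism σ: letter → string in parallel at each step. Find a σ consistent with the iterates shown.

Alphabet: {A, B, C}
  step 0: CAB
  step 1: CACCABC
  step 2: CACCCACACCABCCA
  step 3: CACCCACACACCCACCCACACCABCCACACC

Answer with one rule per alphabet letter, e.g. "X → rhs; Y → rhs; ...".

  step 2 ⇒ step 3: CACCCACACCABCCA ⇒ CA·CC·CA·CA·CA·CC·CA·CC·CA·CA·CC·ABC·CA·CA·CC
    A ↦ CC
    B ↦ ABC
    C ↦ CA

A->CC, B->ABC, C->CA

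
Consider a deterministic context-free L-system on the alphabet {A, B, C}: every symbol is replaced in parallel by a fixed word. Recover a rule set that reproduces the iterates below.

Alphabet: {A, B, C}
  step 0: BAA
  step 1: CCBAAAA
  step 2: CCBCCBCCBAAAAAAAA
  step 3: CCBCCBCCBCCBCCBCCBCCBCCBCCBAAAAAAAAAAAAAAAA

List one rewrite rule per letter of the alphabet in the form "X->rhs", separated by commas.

  step 2 ⇒ step 3: CCBCCBCCBAAAAAAAA ⇒ CCB·CCB·CCB·CCB·CCB·CCB·CCB·CCB·CCB·AA·AA·AA·AA·AA·AA·AA·AA
    A ↦ AA
    B ↦ CCB
    C ↦ CCB

A->AA, B->CCB, C->CCB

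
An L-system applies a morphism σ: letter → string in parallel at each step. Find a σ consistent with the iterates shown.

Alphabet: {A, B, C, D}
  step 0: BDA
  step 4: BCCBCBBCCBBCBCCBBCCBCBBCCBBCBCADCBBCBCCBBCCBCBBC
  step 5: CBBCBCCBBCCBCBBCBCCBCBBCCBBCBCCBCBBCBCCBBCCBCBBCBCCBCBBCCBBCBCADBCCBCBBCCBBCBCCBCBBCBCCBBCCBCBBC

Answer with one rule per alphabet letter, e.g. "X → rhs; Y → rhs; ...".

A->BC, B->CB, C->BC, D->AD

  step 4 ⇒ step 5: BCCBCBBCCBBCBCCBBCCBCBBCCBBCBCADCBBCBCCBBCCBCBBC ⇒ CB·BC·BC·CB·BC·CB·CB·BC·BC·CB·CB·BC·CB·BC·BC·CB·CB·BC·BC·CB·BC·CB·CB·BC·BC·CB·CB·BC·CB·BC·BC·AD·BC·CB·CB·BC·CB·BC·BC·CB·CB·BC·BC·CB·BC·CB·CB·BC
    A ↦ BC
    B ↦ CB
    C ↦ BC
    D ↦ AD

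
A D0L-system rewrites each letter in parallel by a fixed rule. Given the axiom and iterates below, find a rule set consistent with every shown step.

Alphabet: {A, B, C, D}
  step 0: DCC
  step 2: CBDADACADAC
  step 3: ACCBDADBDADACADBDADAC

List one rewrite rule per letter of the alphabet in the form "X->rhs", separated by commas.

A->AD, B->C, C->AC, D->BD

  step 2 ⇒ step 3: CBDADACADAC ⇒ AC·C·BD·AD·BD·AD·AC·AD·BD·AD·AC
    A ↦ AD
    B ↦ C
    C ↦ AC
    D ↦ BD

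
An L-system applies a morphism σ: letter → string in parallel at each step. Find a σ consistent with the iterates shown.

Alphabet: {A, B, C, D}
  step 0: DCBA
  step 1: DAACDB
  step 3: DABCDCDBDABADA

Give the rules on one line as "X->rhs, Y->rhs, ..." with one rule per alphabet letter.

  step 0 ⇒ step 1: DCBA ⇒ DA·A·CD·B
    A ↦ B
    B ↦ CD
    C ↦ A
    D ↦ DA

A->B, B->CD, C->A, D->DA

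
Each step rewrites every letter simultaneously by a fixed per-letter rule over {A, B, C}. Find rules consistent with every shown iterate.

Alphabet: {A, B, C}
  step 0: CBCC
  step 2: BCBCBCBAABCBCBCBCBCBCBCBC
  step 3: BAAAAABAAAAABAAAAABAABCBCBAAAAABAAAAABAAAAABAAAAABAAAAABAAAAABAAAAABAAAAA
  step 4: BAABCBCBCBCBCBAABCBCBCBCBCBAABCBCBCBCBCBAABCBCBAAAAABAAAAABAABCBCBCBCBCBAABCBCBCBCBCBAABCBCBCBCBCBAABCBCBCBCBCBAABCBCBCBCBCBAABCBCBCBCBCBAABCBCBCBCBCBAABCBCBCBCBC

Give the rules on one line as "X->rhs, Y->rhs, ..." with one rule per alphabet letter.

  step 3 ⇒ step 4: BAAAAABAAAAABAAAAABAABCBCBAAAAABAAAAABAAAAABAAAAABAAAAABAAAAABAAAAABAAAAA ⇒ BAA·BC·BC·BC·BC·BC·BAA·BC·BC·BC·BC·BC·BAA·BC·BC·BC·BC·BC·BAA·BC·BC·BAA·AAA·BAA·AAA·BAA·BC·BC·BC·BC·BC·BAA·BC·BC·BC·BC·BC·BAA·BC·BC·BC·BC·BC·BAA·BC·BC·BC·BC·BC·BAA·BC·BC·BC·BC·BC·BAA·BC·BC·BC·BC·BC·BAA·BC·BC·BC·BC·BC·BAA·BC·BC·BC·BC·BC
    A ↦ BC
    B ↦ BAA
    C ↦ AAA

A->BC, B->BAA, C->AAA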